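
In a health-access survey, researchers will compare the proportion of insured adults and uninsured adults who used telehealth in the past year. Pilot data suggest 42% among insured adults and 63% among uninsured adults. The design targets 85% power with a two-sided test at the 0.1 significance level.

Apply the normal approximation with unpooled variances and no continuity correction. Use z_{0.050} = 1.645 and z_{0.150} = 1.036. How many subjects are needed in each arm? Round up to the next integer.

n = 78 per group

n = (z_{α/2} + z_β)² · [p₁(1−p₁) + p₂(1−p₂)] / (p₁ − p₂)²
  = (1.645 + 1.036)² · (0.42·0.58 + 0.63·0.37) / (-0.21)²
  = (2.681)² · (0.2436 + 0.2331) / 0.0441
  = 7.1878 · 0.4767 / 0.0441
  = 77.70
Round up → n = 78 per group.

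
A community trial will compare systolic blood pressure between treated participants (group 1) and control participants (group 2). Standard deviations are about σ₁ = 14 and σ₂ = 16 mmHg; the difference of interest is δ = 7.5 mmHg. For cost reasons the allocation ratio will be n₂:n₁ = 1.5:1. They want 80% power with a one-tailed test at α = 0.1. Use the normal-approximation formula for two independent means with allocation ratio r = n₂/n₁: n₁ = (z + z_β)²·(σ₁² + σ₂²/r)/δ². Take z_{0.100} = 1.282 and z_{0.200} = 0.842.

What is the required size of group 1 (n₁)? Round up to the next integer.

n₁ = (z_α + z_β)² · (σ₁² + σ₂²/r) / δ²
   = (1.282 + 0.842)² · (14² + 16²/1.5) / 7.5²
   = 4.5114 · (196 + 170.6667) / 56.25
   = 4.5114 · 366.6667 / 56.25
   = 29.41
Round up → n₁ = 30; n₂ = r·n₁ = 1.5 × 30 = 45.

n₁ = 30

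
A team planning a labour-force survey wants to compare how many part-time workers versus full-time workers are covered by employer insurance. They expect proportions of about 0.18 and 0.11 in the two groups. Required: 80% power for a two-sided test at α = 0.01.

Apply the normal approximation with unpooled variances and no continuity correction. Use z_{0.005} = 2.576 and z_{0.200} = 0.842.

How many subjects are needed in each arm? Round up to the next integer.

n = 586 per group

n = (z_{α/2} + z_β)² · [p₁(1−p₁) + p₂(1−p₂)] / (p₁ − p₂)²
  = (2.576 + 0.842)² · (0.18·0.82 + 0.11·0.89) / (0.07)²
  = (3.418)² · (0.1476 + 0.0979) / 0.0049
  = 11.6827 · 0.2455 / 0.0049
  = 585.33
Round up → n = 586 per group.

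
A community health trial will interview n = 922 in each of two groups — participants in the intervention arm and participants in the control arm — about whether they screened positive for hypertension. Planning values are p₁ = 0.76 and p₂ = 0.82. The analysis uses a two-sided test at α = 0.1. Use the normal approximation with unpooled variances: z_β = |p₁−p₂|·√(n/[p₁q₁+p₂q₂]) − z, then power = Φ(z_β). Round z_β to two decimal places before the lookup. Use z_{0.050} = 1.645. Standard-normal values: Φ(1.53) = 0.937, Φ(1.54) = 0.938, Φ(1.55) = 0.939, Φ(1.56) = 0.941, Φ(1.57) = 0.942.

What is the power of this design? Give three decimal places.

Power ≈ 0.937

z_β = |p₁−p₂|·√(n/[p₁q₁+p₂q₂]) − z_{α/2}
    = 0.06 · √(922/0.3300) − 1.645
    = 0.06 · 52.8577 − 1.645
    = 3.1715 − 1.645 = 1.5265 → 1.53
Power = Φ(1.53) = 0.937.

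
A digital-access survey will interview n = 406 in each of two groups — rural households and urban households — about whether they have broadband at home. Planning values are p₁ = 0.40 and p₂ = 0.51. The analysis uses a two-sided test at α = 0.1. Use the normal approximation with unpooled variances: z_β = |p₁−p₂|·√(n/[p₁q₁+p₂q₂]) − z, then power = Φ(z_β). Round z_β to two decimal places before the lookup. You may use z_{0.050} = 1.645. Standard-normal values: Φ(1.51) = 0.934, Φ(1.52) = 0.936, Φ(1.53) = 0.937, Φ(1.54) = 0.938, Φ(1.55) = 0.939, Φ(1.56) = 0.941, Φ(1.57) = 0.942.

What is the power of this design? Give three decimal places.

z_β = |p₁−p₂|·√(n/[p₁q₁+p₂q₂]) − z_{α/2}
    = 0.11 · √(406/0.4899) − 1.645
    = 0.11 · 28.7879 − 1.645
    = 3.1667 − 1.645 = 1.5217 → 1.52
Power = Φ(1.52) = 0.936.

Power ≈ 0.936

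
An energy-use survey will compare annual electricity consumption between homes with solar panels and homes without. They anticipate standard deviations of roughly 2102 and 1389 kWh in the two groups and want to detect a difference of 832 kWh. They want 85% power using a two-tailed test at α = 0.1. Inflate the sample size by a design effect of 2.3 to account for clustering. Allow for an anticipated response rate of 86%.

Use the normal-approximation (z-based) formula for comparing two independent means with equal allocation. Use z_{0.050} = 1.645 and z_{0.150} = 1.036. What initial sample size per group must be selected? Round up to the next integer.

n = 177 per group

n = (z_{α/2} + z_β)² · (σ₁² + σ₂²) / δ²
  = (1.645 + 1.036)² · (2102² + 1389² = 6347725) / 832²
  = 7.1878 · 6347725 / 692224
  = 65.91
Design effect: 2.3 × 65.91 = 151.60.
Adjust for 86% response: 151.60 / 0.86 = 176.28.
Round up → n = 177 per group.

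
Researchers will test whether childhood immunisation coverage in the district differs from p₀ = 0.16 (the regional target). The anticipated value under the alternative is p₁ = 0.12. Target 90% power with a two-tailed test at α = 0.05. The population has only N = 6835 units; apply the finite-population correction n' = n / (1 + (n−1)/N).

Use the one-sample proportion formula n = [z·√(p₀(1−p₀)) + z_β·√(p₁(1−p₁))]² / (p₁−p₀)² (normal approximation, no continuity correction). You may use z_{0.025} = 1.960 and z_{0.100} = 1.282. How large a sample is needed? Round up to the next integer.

n = [z_{α/2}·√(p₀q₀) + z_β·√(p₁q₁)]² / (p₁ − p₀)²
  = [1.960·√(0.16·0.84) + 1.282·√(0.12·0.88)]² / (-0.04)²
  = [1.960·0.3666 + 1.282·0.3250]² / 0.0016
  = [1.1351]² / 0.0016
  = 805.35
Finite-population correction (N = 6835): 805.35 / (1 + (805.35 − 1)/6835) = 720.56.
Round up → n = 721.

n = 721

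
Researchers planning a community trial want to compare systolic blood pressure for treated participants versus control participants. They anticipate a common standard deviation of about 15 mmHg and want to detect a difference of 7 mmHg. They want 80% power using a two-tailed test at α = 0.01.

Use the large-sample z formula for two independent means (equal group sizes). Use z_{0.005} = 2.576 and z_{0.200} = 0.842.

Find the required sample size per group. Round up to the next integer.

n = (z_{α/2} + z_β)² · (σ₁² + σ₂²) / δ²
  = (2.576 + 0.842)² · (2·15² = 450) / 7²
  = 11.6827 · 450 / 49
  = 107.29
Round up → n = 108 per group.

n = 108 per group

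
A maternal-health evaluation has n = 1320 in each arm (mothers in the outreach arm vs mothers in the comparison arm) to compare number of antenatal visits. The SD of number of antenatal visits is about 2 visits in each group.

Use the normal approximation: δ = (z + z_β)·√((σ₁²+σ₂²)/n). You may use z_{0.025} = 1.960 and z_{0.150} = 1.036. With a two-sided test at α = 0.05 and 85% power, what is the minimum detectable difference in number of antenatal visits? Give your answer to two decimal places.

δ = (z_{α/2} + z_β) · √((σ₁²+σ₂²)/n)
  = (1.960 + 1.036) · √(8/1320)
  = 2.996 · √0.00606
  = 2.996 · 0.0778
  = 0.2332

Minimum detectable difference ≈ 0.23 visits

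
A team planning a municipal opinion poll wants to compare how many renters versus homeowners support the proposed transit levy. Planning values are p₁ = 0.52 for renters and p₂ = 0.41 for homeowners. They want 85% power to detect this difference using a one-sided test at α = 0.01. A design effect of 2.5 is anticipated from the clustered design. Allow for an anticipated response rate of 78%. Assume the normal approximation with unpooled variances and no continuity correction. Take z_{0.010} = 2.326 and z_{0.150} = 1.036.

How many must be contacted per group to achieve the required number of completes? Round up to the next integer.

n = (z_α + z_β)² · [p₁(1−p₁) + p₂(1−p₂)] / (p₁ − p₂)²
  = (2.326 + 1.036)² · (0.52·0.48 + 0.41·0.59) / (0.11)²
  = (3.362)² · (0.2496 + 0.2419) / 0.0121
  = 11.3030 · 0.4915 / 0.0121
  = 459.13
Design effect: 2.5 × 459.13 = 1147.82.
Adjust for 78% response: 1147.82 / 0.78 = 1471.56.
Round up → n = 1472 per group.

n = 1472 per group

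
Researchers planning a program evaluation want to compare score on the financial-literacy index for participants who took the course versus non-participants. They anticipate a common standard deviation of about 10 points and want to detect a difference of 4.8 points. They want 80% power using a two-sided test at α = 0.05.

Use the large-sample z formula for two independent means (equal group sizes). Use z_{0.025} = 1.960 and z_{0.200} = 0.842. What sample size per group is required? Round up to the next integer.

n = (z_{α/2} + z_β)² · (σ₁² + σ₂²) / δ²
  = (1.960 + 0.842)² · (2·10² = 200) / 4.8²
  = 7.8512 · 200 / 23.04
  = 68.15
Round up → n = 69 per group.

n = 69 per group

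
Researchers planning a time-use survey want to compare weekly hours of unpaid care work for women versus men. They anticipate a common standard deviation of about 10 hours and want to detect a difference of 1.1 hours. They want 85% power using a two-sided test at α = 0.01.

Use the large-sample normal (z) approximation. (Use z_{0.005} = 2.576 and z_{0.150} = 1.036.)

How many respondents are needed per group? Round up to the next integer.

n = (z_{α/2} + z_β)² · (σ₁² + σ₂²) / δ²
  = (2.576 + 1.036)² · (2·10² = 200) / 1.1²
  = 13.0465 · 200 / 1.21
  = 2156.45
Round up → n = 2157 per group.

n = 2157 per group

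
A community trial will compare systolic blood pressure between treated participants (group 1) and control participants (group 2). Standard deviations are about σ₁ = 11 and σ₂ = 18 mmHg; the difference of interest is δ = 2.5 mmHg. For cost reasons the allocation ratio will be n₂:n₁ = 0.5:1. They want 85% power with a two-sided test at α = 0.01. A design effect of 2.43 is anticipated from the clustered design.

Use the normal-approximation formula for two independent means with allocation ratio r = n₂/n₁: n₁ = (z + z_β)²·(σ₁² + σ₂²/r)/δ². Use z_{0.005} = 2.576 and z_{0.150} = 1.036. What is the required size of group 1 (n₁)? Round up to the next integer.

n₁ = 3901

n₁ = (z_{α/2} + z_β)² · (σ₁² + σ₂²/r) / δ²
   = (2.576 + 1.036)² · (11² + 18²/0.5) / 2.5²
   = 13.0465 · (121 + 648) / 6.25
   = 13.0465 · 769 / 6.25
   = 1605.25
Design effect: 2.43 × 1605.25 = 3900.75.
Round up → n₁ = 3901; n₂ = r·n₁ = 0.5 × 3901 = 1951.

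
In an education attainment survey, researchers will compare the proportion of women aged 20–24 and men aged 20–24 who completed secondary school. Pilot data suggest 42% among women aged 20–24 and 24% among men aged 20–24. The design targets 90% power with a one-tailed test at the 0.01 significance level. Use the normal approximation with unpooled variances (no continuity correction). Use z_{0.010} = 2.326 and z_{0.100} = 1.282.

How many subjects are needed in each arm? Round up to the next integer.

n = 172 per group

n = (z_α + z_β)² · [p₁(1−p₁) + p₂(1−p₂)] / (p₁ − p₂)²
  = (2.326 + 1.282)² · (0.42·0.58 + 0.24·0.76) / (0.18)²
  = (3.608)² · (0.2436 + 0.1824) / 0.0324
  = 13.0177 · 0.4260 / 0.0324
  = 171.16
Round up → n = 172 per group.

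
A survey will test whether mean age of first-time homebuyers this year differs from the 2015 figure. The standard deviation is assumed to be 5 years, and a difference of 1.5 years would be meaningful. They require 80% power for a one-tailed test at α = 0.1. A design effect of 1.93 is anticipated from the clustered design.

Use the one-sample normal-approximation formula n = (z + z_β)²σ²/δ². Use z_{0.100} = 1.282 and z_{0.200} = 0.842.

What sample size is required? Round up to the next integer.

n = 97

n = (z_α + z_β)² · σ² / δ²
  = (1.282 + 0.842)² · 5² / 1.5²
  = 4.5114 · 25 / 2.25
  = 50.13
Design effect: 1.93 × 50.13 = 96.74.
Round up → n = 97.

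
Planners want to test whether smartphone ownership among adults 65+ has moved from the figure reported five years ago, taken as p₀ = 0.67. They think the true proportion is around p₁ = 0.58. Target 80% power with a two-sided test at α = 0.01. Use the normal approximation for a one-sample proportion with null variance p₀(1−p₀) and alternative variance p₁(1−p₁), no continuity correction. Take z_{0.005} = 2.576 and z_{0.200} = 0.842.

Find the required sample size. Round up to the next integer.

n = 327

n = [z_{α/2}·√(p₀q₀) + z_β·√(p₁q₁)]² / (p₁ − p₀)²
  = [2.576·√(0.67·0.33) + 0.842·√(0.58·0.42)]² / (-0.09)²
  = [2.576·0.4702 + 0.842·0.4936]² / 0.0081
  = [1.6268]² / 0.0081
  = 326.74
Round up → n = 327.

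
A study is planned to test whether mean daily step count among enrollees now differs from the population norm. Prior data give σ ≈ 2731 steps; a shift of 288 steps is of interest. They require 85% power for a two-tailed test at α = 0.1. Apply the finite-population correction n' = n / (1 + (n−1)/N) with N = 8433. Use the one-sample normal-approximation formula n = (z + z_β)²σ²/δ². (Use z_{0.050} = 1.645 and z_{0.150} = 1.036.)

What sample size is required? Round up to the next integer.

n = (z_{α/2} + z_β)² · σ² / δ²
  = (1.645 + 1.036)² · 2731² / 288²
  = 7.1878 · 7458361 / 82944
  = 646.33
Finite-population correction (N = 8433): 646.33 / (1 + (646.33 − 1)/8433) = 600.38.
Round up → n = 601.

n = 601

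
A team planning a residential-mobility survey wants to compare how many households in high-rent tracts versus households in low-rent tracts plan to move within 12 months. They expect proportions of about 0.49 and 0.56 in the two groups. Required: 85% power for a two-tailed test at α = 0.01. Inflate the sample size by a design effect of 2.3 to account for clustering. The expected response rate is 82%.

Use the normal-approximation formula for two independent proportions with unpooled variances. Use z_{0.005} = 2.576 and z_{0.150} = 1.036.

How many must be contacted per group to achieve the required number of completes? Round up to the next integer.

n = (z_{α/2} + z_β)² · [p₁(1−p₁) + p₂(1−p₂)] / (p₁ − p₂)²
  = (2.576 + 1.036)² · (0.49·0.51 + 0.56·0.44) / (-0.07)²
  = (3.612)² · (0.2499 + 0.2464) / 0.0049
  = 13.0465 · 0.4963 / 0.0049
  = 1321.43
Design effect: 2.3 × 1321.43 = 3039.29.
Adjust for 82% response: 3039.29 / 0.82 = 3706.45.
Round up → n = 3707 per group.

n = 3707 per group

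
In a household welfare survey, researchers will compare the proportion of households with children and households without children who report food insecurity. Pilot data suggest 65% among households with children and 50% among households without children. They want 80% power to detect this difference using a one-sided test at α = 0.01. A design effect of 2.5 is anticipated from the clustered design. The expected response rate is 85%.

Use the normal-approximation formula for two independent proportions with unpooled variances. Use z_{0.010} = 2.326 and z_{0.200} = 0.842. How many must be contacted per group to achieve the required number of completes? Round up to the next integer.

n = (z_α + z_β)² · [p₁(1−p₁) + p₂(1−p₂)] / (p₁ − p₂)²
  = (2.326 + 0.842)² · (0.65·0.35 + 0.50·0.50) / (0.15)²
  = (3.168)² · (0.2275 + 0.2500) / 0.0225
  = 10.0362 · 0.4775 / 0.0225
  = 212.99
Design effect: 2.5 × 212.99 = 532.48.
Adjust for 85% response: 532.48 / 0.85 = 626.44.
Round up → n = 627 per group.

n = 627 per group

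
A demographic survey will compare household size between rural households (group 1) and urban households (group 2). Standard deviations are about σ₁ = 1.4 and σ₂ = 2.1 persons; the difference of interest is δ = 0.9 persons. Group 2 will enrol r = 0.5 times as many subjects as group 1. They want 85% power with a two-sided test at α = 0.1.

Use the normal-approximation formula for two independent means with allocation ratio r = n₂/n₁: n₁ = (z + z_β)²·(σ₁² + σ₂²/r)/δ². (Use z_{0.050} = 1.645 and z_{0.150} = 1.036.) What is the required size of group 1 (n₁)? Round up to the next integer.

n₁ = 96

n₁ = (z_{α/2} + z_β)² · (σ₁² + σ₂²/r) / δ²
   = (1.645 + 1.036)² · (1.4² + 2.1²/0.5) / 0.9²
   = 7.1878 · (1.96 + 8.82) / 0.81
   = 7.1878 · 10.78 / 0.81
   = 95.66
Round up → n₁ = 96; n₂ = r·n₁ = 0.5 × 96 = 48.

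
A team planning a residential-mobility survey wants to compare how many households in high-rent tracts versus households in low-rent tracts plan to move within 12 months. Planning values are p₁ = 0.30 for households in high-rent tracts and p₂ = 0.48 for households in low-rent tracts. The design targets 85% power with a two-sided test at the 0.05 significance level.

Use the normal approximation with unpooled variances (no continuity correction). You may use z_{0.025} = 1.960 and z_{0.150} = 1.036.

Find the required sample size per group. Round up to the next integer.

n = 128 per group

n = (z_{α/2} + z_β)² · [p₁(1−p₁) + p₂(1−p₂)] / (p₁ − p₂)²
  = (1.960 + 1.036)² · (0.30·0.70 + 0.48·0.52) / (-0.18)²
  = (2.996)² · (0.2100 + 0.2496) / 0.0324
  = 8.9760 · 0.4596 / 0.0324
  = 127.33
Round up → n = 128 per group.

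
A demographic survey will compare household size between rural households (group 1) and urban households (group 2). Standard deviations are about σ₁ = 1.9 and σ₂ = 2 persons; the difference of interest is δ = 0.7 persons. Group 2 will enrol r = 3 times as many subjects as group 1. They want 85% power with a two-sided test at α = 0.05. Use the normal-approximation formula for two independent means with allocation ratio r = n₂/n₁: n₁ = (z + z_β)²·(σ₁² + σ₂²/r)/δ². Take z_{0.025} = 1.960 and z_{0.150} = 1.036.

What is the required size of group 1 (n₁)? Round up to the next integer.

n₁ = 91

n₁ = (z_{α/2} + z_β)² · (σ₁² + σ₂²/r) / δ²
   = (1.960 + 1.036)² · (1.9² + 2²/3) / 0.7²
   = 8.9760 · (3.61 + 1.3333) / 0.49
   = 8.9760 · 4.9433 / 0.49
   = 90.55
Round up → n₁ = 91; n₂ = r·n₁ = 3 × 91 = 273.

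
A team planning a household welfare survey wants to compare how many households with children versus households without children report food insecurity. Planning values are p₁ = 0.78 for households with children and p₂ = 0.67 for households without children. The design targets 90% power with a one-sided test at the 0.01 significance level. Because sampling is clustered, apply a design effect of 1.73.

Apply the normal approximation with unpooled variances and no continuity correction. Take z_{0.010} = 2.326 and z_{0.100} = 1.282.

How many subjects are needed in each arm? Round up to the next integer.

n = 731 per group

n = (z_α + z_β)² · [p₁(1−p₁) + p₂(1−p₂)] / (p₁ − p₂)²
  = (2.326 + 1.282)² · (0.78·0.22 + 0.67·0.33) / (0.11)²
  = (3.608)² · (0.1716 + 0.2211) / 0.0121
  = 13.0177 · 0.3927 / 0.0121
  = 422.48
Design effect: 1.73 × 422.48 = 730.89.
Round up → n = 731 per group.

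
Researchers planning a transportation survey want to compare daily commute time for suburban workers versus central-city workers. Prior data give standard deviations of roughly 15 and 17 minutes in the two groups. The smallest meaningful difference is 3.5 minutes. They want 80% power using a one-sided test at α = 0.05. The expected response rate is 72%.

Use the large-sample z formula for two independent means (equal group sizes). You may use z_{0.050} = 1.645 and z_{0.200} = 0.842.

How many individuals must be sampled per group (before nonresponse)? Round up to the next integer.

n = (z_α + z_β)² · (σ₁² + σ₂²) / δ²
  = (1.645 + 0.842)² · (15² + 17² = 514) / 3.5²
  = 6.1852 · 514 / 12.25
  = 259.52
Adjust for 72% response: 259.52 / 0.72 = 360.45.
Round up → n = 361 per group.

n = 361 per group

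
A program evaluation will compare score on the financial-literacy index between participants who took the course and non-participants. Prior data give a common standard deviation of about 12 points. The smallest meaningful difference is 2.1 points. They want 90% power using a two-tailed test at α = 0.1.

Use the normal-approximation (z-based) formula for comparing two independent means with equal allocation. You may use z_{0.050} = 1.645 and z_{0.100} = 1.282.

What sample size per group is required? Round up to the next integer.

n = (z_{α/2} + z_β)² · (σ₁² + σ₂²) / δ²
  = (1.645 + 1.282)² · (2·12² = 288) / 2.1²
  = 8.5673 · 288 / 4.41
  = 559.50
Round up → n = 560 per group.

n = 560 per group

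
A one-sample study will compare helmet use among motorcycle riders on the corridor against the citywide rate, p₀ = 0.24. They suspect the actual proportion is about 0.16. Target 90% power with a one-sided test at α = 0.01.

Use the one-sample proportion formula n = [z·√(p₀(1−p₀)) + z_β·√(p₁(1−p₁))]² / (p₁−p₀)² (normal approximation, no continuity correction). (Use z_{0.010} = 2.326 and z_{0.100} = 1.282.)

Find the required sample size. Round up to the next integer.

n = 335

n = [z_α·√(p₀q₀) + z_β·√(p₁q₁)]² / (p₁ − p₀)²
  = [2.326·√(0.24·0.76) + 1.282·√(0.16·0.84)]² / (-0.08)²
  = [2.326·0.4271 + 1.282·0.3666]² / 0.0064
  = [1.4634]² / 0.0064
  = 334.61
Round up → n = 335.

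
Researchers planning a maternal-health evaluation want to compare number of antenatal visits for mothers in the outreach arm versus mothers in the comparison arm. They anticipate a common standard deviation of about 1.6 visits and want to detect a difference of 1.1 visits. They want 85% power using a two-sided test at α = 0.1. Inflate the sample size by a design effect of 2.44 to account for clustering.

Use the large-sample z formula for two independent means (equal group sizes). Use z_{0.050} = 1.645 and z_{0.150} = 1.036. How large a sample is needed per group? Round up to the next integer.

n = (z_{α/2} + z_β)² · (σ₁² + σ₂²) / δ²
  = (1.645 + 1.036)² · (2·1.6² = 5.12) / 1.1²
  = 7.1878 · 5.12 / 1.21
  = 30.41
Design effect: 2.44 × 30.41 = 74.21.
Round up → n = 75 per group.

n = 75 per group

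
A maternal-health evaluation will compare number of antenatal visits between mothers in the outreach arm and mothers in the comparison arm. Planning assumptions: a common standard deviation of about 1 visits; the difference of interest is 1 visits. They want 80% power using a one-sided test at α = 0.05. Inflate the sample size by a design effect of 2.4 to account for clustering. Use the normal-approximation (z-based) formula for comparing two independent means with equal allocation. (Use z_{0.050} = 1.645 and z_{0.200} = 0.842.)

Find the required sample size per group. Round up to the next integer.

n = (z_α + z_β)² · (σ₁² + σ₂²) / δ²
  = (1.645 + 0.842)² · (2·1² = 2) / 1²
  = 6.1852 · 2 / 1
  = 12.37
Design effect: 2.4 × 12.37 = 29.69.
Round up → n = 30 per group.

n = 30 per group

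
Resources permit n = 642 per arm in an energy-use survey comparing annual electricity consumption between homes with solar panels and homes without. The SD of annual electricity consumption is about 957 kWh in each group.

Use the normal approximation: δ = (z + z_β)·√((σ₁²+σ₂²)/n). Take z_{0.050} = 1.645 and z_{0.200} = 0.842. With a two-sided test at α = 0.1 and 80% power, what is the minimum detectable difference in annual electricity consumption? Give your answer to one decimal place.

Minimum detectable difference ≈ 132.8 kWh

δ = (z_{α/2} + z_β) · √((σ₁²+σ₂²)/n)
  = (1.645 + 0.842) · √(1831698/642)
  = 2.487 · √2853.1
  = 2.487 · 53.4145
  = 132.8419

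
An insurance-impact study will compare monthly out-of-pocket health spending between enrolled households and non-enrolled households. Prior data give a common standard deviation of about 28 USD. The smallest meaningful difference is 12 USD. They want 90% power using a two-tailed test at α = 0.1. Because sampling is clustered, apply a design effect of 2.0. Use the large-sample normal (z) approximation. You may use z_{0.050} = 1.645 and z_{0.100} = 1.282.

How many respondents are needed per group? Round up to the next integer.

n = 187 per group

n = (z_{α/2} + z_β)² · (σ₁² + σ₂²) / δ²
  = (1.645 + 1.282)² · (2·28² = 1568) / 12²
  = 8.5673 · 1568 / 144
  = 93.29
Design effect: 2.0 × 93.29 = 186.58.
Round up → n = 187 per group.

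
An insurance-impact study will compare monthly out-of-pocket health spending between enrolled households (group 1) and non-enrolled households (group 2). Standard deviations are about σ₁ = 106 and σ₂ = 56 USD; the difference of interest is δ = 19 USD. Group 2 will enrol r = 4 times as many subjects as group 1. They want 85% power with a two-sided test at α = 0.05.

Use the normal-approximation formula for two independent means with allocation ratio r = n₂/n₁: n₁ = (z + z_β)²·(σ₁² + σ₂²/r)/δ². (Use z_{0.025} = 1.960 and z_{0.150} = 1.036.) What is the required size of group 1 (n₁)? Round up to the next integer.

n₁ = 299

n₁ = (z_{α/2} + z_β)² · (σ₁² + σ₂²/r) / δ²
   = (1.960 + 1.036)² · (106² + 56²/4) / 19²
   = 8.9760 · (11236 + 784) / 361
   = 8.9760 · 12020 / 361
   = 298.87
Round up → n₁ = 299; n₂ = r·n₁ = 4 × 299 = 1196.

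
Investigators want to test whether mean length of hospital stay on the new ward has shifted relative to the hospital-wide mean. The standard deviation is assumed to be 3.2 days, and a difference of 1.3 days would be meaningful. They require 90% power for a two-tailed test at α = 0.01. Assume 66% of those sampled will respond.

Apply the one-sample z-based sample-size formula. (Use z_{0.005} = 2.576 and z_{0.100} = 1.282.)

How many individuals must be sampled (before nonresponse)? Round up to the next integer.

n = 137

n = (z_{α/2} + z_β)² · σ² / δ²
  = (2.576 + 1.282)² · 3.2² / 1.3²
  = 14.8842 · 10.24 / 1.69
  = 90.19
Adjust for 66% response: 90.19 / 0.66 = 136.65.
Round up → n = 137.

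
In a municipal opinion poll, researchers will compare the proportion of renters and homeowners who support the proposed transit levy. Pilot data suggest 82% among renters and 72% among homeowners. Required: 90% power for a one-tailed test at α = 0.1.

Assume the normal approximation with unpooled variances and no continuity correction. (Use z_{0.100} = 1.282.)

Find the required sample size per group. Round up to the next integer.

n = 230 per group

n = (z_α + z_β)² · [p₁(1−p₁) + p₂(1−p₂)] / (p₁ − p₂)²
  = (1.282 + 1.282)² · (0.82·0.18 + 0.72·0.28) / (0.10)²
  = (2.564)² · (0.1476 + 0.2016) / 0.0100
  = 6.5741 · 0.3492 / 0.0100
  = 229.57
Round up → n = 230 per group.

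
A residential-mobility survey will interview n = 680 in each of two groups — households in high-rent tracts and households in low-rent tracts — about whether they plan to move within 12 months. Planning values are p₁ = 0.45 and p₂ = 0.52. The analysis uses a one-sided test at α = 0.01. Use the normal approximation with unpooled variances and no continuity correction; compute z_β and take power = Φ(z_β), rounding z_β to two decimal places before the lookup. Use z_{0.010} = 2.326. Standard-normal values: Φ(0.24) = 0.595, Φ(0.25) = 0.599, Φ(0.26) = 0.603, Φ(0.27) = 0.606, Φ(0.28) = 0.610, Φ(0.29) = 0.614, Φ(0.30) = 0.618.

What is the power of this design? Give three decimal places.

Power ≈ 0.603

z_β = |p₁−p₂|·√(n/[p₁q₁+p₂q₂]) − z_α
    = 0.07 · √(680/0.4971) − 2.326
    = 0.07 · 36.9856 − 2.326
    = 2.5890 − 2.326 = 0.2630 → 0.26
Power = Φ(0.26) = 0.603.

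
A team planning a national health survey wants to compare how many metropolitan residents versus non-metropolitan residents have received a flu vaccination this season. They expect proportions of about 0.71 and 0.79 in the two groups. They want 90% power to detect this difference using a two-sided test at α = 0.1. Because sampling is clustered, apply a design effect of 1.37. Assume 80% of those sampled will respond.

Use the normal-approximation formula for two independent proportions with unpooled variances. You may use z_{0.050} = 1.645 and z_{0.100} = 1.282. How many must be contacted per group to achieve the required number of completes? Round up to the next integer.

n = 853 per group

n = (z_{α/2} + z_β)² · [p₁(1−p₁) + p₂(1−p₂)] / (p₁ − p₂)²
  = (1.645 + 1.282)² · (0.71·0.29 + 0.79·0.21) / (-0.08)²
  = (2.927)² · (0.2059 + 0.1659) / 0.0064
  = 8.5673 · 0.3718 / 0.0064
  = 497.71
Design effect: 1.37 × 497.71 = 681.86.
Adjust for 80% response: 681.86 / 0.80 = 852.33.
Round up → n = 853 per group.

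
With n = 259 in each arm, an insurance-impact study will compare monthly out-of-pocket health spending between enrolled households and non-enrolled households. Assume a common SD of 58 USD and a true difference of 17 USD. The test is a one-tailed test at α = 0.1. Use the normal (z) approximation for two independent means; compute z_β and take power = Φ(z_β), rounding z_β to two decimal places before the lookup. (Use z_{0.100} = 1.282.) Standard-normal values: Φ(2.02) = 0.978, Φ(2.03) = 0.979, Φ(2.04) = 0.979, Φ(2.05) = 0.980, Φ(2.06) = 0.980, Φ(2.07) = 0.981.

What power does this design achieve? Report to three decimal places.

Power ≈ 0.980

z_β = δ·√(n/(σ₁²+σ₂²)) − z_α
    = 17 · √(259/6728) − 1.282
    = 17 · 0.19620 − 1.282
    = 3.3355 − 1.282 = 2.0535 → 2.05
Power = Φ(2.05) = 0.980.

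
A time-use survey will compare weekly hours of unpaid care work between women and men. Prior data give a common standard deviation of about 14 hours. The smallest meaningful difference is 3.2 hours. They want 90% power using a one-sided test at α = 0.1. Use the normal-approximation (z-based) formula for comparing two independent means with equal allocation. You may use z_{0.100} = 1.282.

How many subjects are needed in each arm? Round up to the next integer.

n = 252 per group

n = (z_α + z_β)² · (σ₁² + σ₂²) / δ²
  = (1.282 + 1.282)² · (2·14² = 392) / 3.2²
  = 6.5741 · 392 / 10.24
  = 251.66
Round up → n = 252 per group.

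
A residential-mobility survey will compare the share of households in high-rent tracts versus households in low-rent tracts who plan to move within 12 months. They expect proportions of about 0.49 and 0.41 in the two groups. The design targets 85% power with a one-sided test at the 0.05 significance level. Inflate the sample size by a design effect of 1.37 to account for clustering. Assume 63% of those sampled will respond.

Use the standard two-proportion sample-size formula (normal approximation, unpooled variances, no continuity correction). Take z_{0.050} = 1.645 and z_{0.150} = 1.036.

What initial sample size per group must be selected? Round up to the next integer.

n = (z_α + z_β)² · [p₁(1−p₁) + p₂(1−p₂)] / (p₁ − p₂)²
  = (1.645 + 1.036)² · (0.49·0.51 + 0.41·0.59) / (0.08)²
  = (2.681)² · (0.2499 + 0.2419) / 0.0064
  = 7.1878 · 0.4918 / 0.0064
  = 552.33
Design effect: 1.37 × 552.33 = 756.70.
Adjust for 63% response: 756.70 / 0.63 = 1201.11.
Round up → n = 1202 per group.

n = 1202 per group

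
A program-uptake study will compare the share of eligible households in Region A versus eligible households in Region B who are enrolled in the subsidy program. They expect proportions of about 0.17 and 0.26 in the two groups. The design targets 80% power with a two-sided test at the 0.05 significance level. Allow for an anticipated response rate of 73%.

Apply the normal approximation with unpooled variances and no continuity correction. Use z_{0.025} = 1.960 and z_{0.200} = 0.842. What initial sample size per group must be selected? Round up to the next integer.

n = (z_{α/2} + z_β)² · [p₁(1−p₁) + p₂(1−p₂)] / (p₁ − p₂)²
  = (1.960 + 0.842)² · (0.17·0.83 + 0.26·0.74) / (-0.09)²
  = (2.802)² · (0.1411 + 0.1924) / 0.0081
  = 7.8512 · 0.3335 / 0.0081
  = 323.26
Adjust for 73% response: 323.26 / 0.73 = 442.82.
Round up → n = 443 per group.

n = 443 per group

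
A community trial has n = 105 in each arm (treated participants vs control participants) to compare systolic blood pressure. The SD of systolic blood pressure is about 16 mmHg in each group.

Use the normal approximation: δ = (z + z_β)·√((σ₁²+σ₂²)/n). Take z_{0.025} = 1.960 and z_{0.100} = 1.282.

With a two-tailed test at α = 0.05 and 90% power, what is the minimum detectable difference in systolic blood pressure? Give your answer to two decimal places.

δ = (z_{α/2} + z_β) · √((σ₁²+σ₂²)/n)
  = (1.960 + 1.282) · √(512/105)
  = 3.242 · √4.8762
  = 3.242 · 2.2082
  = 7.1590

Minimum detectable difference ≈ 7.16 mmHg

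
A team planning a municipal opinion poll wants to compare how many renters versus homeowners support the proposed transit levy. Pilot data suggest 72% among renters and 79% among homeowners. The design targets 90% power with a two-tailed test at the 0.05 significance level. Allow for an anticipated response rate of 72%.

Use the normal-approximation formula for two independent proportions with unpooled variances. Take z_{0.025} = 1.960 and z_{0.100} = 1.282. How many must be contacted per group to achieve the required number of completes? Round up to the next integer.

n = (z_{α/2} + z_β)² · [p₁(1−p₁) + p₂(1−p₂)] / (p₁ − p₂)²
  = (1.960 + 1.282)² · (0.72·0.28 + 0.79·0.21) / (-0.07)²
  = (3.242)² · (0.2016 + 0.1659) / 0.0049
  = 10.5106 · 0.3675 / 0.0049
  = 788.29
Adjust for 72% response: 788.29 / 0.72 = 1094.85.
Round up → n = 1095 per group.

n = 1095 per group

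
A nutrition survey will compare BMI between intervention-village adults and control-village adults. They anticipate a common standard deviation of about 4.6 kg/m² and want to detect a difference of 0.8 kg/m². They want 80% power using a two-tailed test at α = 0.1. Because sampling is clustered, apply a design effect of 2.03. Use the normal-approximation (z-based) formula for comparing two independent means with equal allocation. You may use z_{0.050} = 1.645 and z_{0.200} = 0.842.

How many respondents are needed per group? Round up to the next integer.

n = 831 per group

n = (z_{α/2} + z_β)² · (σ₁² + σ₂²) / δ²
  = (1.645 + 0.842)² · (2·4.6² = 42.32) / 0.8²
  = 6.1852 · 42.32 / 0.64
  = 408.99
Design effect: 2.03 × 408.99 = 830.26.
Round up → n = 831 per group.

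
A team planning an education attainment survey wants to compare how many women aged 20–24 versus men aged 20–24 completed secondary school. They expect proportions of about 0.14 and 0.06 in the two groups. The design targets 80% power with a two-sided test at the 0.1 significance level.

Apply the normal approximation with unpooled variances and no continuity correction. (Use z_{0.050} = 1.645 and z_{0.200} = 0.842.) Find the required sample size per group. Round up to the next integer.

n = 171 per group

n = (z_{α/2} + z_β)² · [p₁(1−p₁) + p₂(1−p₂)] / (p₁ − p₂)²
  = (1.645 + 0.842)² · (0.14·0.86 + 0.06·0.94) / (0.08)²
  = (2.487)² · (0.1204 + 0.0564) / 0.0064
  = 6.1852 · 0.1768 / 0.0064
  = 170.87
Round up → n = 171 per group.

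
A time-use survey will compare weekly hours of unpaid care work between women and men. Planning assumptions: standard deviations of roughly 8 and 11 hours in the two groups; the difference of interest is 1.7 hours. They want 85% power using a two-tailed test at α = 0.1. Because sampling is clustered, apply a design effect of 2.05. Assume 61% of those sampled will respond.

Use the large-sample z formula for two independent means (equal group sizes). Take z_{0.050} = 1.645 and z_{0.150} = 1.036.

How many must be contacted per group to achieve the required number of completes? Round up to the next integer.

n = (z_{α/2} + z_β)² · (σ₁² + σ₂²) / δ²
  = (1.645 + 1.036)² · (8² + 11² = 185) / 1.7²
  = 7.1878 · 185 / 2.89
  = 460.12
Design effect: 2.05 × 460.12 = 943.24.
Adjust for 61% response: 943.24 / 0.61 = 1546.29.
Round up → n = 1547 per group.

n = 1547 per group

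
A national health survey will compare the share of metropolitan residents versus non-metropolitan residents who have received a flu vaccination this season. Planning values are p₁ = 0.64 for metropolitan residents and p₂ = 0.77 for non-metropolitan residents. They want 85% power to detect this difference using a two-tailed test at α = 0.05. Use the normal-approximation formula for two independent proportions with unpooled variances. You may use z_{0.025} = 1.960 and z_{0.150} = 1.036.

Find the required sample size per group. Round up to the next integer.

n = (z_{α/2} + z_β)² · [p₁(1−p₁) + p₂(1−p₂)] / (p₁ − p₂)²
  = (1.960 + 1.036)² · (0.64·0.36 + 0.77·0.23) / (-0.13)²
  = (2.996)² · (0.2304 + 0.1771) / 0.0169
  = 8.9760 · 0.4075 / 0.0169
  = 216.43
Round up → n = 217 per group.

n = 217 per group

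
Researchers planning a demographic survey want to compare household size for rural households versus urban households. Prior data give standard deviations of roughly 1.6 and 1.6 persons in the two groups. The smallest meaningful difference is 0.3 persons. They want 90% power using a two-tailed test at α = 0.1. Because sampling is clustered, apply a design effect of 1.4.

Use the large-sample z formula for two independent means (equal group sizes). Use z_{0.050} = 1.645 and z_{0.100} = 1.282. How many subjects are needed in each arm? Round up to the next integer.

n = 683 per group

n = (z_{α/2} + z_β)² · (σ₁² + σ₂²) / δ²
  = (1.645 + 1.282)² · (1.6² + 1.6² = 5.12) / 0.3²
  = 8.5673 · 5.12 / 0.09
  = 487.39
Design effect: 1.4 × 487.39 = 682.34.
Round up → n = 683 per group.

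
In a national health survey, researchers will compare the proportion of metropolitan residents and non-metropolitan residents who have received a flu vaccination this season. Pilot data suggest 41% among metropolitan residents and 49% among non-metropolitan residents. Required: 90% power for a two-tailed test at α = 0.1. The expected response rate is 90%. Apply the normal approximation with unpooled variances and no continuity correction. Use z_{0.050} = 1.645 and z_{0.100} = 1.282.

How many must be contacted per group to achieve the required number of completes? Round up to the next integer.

n = (z_{α/2} + z_β)² · [p₁(1−p₁) + p₂(1−p₂)] / (p₁ − p₂)²
  = (1.645 + 1.282)² · (0.41·0.59 + 0.49·0.51) / (-0.08)²
  = (2.927)² · (0.2419 + 0.2499) / 0.0064
  = 8.5673 · 0.4918 / 0.0064
  = 658.35
Adjust for 90% response: 658.35 / 0.90 = 731.50.
Round up → n = 732 per group.

n = 732 per group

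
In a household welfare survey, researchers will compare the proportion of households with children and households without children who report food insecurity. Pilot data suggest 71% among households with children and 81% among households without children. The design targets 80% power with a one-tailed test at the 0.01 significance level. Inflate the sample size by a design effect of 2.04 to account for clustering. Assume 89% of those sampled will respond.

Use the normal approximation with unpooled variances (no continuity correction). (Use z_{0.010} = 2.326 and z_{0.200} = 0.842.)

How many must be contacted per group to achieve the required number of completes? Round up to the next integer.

n = 828 per group

n = (z_α + z_β)² · [p₁(1−p₁) + p₂(1−p₂)] / (p₁ − p₂)²
  = (2.326 + 0.842)² · (0.71·0.29 + 0.81·0.19) / (-0.10)²
  = (3.168)² · (0.2059 + 0.1539) / 0.0100
  = 10.0362 · 0.3598 / 0.0100
  = 361.10
Design effect: 2.04 × 361.10 = 736.65.
Adjust for 89% response: 736.65 / 0.89 = 827.70.
Round up → n = 828 per group.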